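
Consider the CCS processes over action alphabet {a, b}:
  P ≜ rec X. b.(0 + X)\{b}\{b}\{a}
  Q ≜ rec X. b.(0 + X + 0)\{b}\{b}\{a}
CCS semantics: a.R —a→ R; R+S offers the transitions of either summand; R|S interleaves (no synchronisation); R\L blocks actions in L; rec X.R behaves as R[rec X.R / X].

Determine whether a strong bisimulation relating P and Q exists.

bisimilar

P's transition system — 2 states:
  u0 = rec X. b.(0 + X)\{b}\{b}\{a} :: ··b··> u1
  u1 = (0 + (rec X. b.(0 + X)\{b}\{b}\{a}))\{b}\{b}\{a} :: stopped
Q's transition system — 2 states:
  v0 = rec X. b.(0 + X + 0)\{b}\{b}\{a} :: ··b··> v1
  v1 = (0 + (rec X. b.(0 + X + 0)\{b}\{b}\{a}) + 0)\{b}\{b}\{a} :: stopped
Coarsest stable partition (strong bisimilarity classes):
  B0 = {u0, v0}
  B1 = {u1, v1}
u0 ∈ B0, v0 ∈ B0 → same block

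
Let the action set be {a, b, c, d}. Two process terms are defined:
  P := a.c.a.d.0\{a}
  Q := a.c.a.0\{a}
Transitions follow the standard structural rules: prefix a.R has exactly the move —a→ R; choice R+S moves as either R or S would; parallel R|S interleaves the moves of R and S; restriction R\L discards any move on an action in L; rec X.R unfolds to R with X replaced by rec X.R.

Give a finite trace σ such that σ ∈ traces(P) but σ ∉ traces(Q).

LTS(P): 5 reachable states
  m0 = a.c.a.d.0\{a} :: —a→ m1
  m1 = c.a.d.0\{a} :: —c→ m2
  m2 = a.d.0\{a} :: —a→ m3
  m3 = d.0\{a} :: —d→ m4
  m4 = 0\{a} :: deadlocked
LTS(Q): 4 reachable states
  n0 = a.c.a.0\{a} :: —a→ n1
  n1 = c.a.0\{a} :: —c→ n2
  n2 = a.0\{a} :: —a→ n3
  n3 = 0\{a} :: deadlocked
Executing acad from P (initial set {m0}):
  [1] a ⇒ {m1}
  [2] c ⇒ {m2}
  [3] a ⇒ {m3}
  [4] d ⇒ {m4}
  ✓ P
Executing acad from Q (initial set {n0}):
  [1] a ⇒ {n1}
  [2] c ⇒ {n2}
  [3] a ⇒ {n3}
  [4] d ⇒ ∅ (Q stuck)

acad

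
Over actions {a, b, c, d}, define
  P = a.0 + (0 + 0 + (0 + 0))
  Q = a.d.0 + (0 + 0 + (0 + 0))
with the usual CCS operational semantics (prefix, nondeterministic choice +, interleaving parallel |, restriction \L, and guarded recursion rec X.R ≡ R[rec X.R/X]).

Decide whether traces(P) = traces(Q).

P's transition system — 2 states:
  p0 = a.0 + (0 + 0 + (0 + 0)) ⊢ =a=> p1
  p1 = 0 ⊢ deadlocked
Q's transition system — 3 states:
  q0 = a.d.0 + (0 + 0 + (0 + 0)) ⊢ =a=> q1
  q1 = d.0 ⊢ =d=> q2
  q2 = 0 ⊢ deadlocked
Run σ = ⟨ad⟩ on Q: start {q0}
  after a @ step 1: {q1}
  after d @ step 2: {q2}
  ✓ Q
Run σ = ⟨ad⟩ on P: start {p0}
  after a @ step 1: {p1}
  after d @ step 2: ∅  — P cannot continue

NO — witness ⟨ad⟩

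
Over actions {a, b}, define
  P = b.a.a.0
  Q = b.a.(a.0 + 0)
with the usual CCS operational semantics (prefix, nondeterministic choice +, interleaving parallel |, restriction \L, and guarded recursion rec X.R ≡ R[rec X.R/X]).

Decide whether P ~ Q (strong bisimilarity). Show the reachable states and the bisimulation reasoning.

Reachable graph of P (4 states):
  s0 = b.a.a.0 → --b--▸ s1
  s1 = a.a.0 → --a--▸ s2
  s2 = a.0 → --a--▸ s3
  s3 = 0 → ∅
Reachable graph of Q (4 states):
  t0 = b.a.(a.0 + 0) → --b--▸ t1
  t1 = a.(a.0 + 0) → --a--▸ t2
  t2 = a.0 + 0 → --a--▸ t3
  t3 = 0 → ∅
Coarsest stable partition (strong bisimilarity classes):
  B0 = {s0, t0}
  B1 = {s1, t1}
  B2 = {s2, t2}
  B3 = {s3, t3}
s0 ∈ B0, t0 ∈ B0 → same block

YES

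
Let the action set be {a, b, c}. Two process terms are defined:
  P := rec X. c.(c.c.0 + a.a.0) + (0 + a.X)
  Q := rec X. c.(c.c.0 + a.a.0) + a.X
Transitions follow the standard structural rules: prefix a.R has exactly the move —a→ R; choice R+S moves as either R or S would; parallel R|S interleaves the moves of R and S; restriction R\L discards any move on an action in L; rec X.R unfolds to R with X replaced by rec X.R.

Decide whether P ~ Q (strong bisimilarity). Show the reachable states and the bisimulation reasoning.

YES

Reachable graph of P (5 states):
  u0 = rec X. c.(c.c.0 + a.a.0) + (0 + a.X) :: --a--▸ u0, --c--▸ u1
  u1 = c.c.0 + a.a.0 :: --a--▸ u2, --c--▸ u3
  u2 = a.0 :: --a--▸ u4
  u3 = c.0 :: --c--▸ u4
  u4 = 0 :: ·
Reachable graph of Q (5 states):
  v0 = rec X. c.(c.c.0 + a.a.0) + a.X :: --a--▸ v0, --c--▸ v1
  v1 = c.c.0 + a.a.0 :: --a--▸ v2, --c--▸ v3
  v2 = a.0 :: --a--▸ v4
  v3 = c.0 :: --c--▸ v4
  v4 = 0 :: ·
Coarsest stable partition (strong bisimilarity classes):
  B0 = {u0, v0}
  B1 = {u1, v1}
  B2 = {u3, v3}
  B3 = {u4, v4}
  B4 = {u2, v2}
u0 ∈ B0, v0 ∈ B0 → same block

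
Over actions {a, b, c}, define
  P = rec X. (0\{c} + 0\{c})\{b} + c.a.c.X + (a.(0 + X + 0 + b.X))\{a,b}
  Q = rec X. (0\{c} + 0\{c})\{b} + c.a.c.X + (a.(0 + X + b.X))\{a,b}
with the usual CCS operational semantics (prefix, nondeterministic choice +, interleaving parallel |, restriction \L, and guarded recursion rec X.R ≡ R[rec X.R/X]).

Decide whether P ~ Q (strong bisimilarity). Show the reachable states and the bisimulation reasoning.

Reachable graph of P (3 states):
  s0 = rec X. (0\{c} + 0\{c})\{b} + c.a.c.X + (a.(0 + X + 0 + b.X))\{a,b} → =c=> s1
  s1 = a.c.(rec X. (0\{c} + 0\{c})\{b} + c.a.c.X + (a.(0 + X + 0 + b.X))\{a,b}) → =a=> s2
  s2 = c.(rec X. (0\{c} + 0\{c})\{b} + c.a.c.X + (a.(0 + X + 0 + b.X))\{a,b}) → =c=> s0
Reachable graph of Q (3 states):
  t0 = rec X. (0\{c} + 0\{c})\{b} + c.a.c.X + (a.(0 + X + b.X))\{a,b} → =c=> t1
  t1 = a.c.(rec X. (0\{c} + 0\{c})\{b} + c.a.c.X + (a.(0 + X + b.X))\{a,b}) → =a=> t2
  t2 = c.(rec X. (0\{c} + 0\{c})\{b} + c.a.c.X + (a.(0 + X + b.X))\{a,b}) → =c=> t0
Coarsest stable partition (strong bisimilarity classes):
  B0 = {s0, t0}
  B1 = {s1, t1}
  B2 = {s2, t2}
s0 ∈ B0, t0 ∈ B0 → same block

YES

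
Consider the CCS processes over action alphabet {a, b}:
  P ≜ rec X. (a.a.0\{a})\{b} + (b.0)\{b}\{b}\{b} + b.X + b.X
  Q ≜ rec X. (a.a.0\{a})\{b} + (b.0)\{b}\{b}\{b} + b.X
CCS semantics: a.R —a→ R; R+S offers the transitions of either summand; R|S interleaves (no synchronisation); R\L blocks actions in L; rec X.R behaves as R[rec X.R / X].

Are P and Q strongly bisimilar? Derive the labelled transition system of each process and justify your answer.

P ~ Q

Reachable graph of P (3 states):
  m0 = rec X. (a.a.0\{a})\{b} + (b.0)\{b}\{b}\{b} + b.X + b.X → —a→ m1, —b→ m0
  m1 = (a.0\{a})\{b} → —a→ m2
  m2 = 0\{a}\{b} → stopped
Reachable graph of Q (3 states):
  n0 = rec X. (a.a.0\{a})\{b} + (b.0)\{b}\{b}\{b} + b.X → —a→ n1, —b→ n0
  n1 = (a.0\{a})\{b} → —a→ n2
  n2 = 0\{a}\{b} → stopped
Bisimilarity quotient blocks:
  B0 = {m0, n0}
  B1 = {m1, n1}
  B2 = {m2, n2}
m0 ∈ B0, n0 ∈ B0 → same block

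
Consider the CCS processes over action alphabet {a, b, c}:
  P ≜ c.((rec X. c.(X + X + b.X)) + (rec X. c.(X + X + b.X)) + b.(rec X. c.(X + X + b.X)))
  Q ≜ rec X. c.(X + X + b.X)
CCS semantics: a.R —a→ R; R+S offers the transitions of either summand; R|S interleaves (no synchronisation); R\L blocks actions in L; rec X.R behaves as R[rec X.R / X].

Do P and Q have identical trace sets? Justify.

P's transition system — 3 states:
  m0 = c.((rec X. c.(X + X + b.X)) + (rec X. c.(X + X + b.X)) + b.(rec X. c.(X + X + b.X))) | =c=> m1
  m1 = (rec X. c.(X + X + b.X)) + (rec X. c.(X + X + b.X)) + b.(rec X. c.(X + X + b.X)) | =b=> m2, =c=> m1
  m2 = rec X. c.(X + X + b.X) | =c=> m1
Q's transition system — 2 states:
  n0 = rec X. c.(X + X + b.X) | =c=> n1
  n1 = (rec X. c.(X + X + b.X)) + (rec X. c.(X + X + b.X)) + b.(rec X. c.(X + X + b.X)) | =b=> n0, =c=> n1
Coarsest stable partition (strong bisimilarity classes):
  B0 = {m0, m2, n0}
  B1 = {m1, n1}
m0 ∈ B0, n0 ∈ B0 → same block
Bisimilar ⇒ trace-equivalent.

traces(P) = traces(Q)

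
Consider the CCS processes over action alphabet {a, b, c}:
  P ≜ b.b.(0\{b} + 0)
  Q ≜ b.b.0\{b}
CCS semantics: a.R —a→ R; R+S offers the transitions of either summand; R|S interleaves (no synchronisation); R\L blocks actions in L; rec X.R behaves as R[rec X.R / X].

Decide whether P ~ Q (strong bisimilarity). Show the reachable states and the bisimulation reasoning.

Reachable graph of P (3 states):
  u0 = b.b.(0\{b} + 0) → —b→ u1
  u1 = b.(0\{b} + 0) → —b→ u2
  u2 = 0\{b} + 0 → stopped
Reachable graph of Q (3 states):
  v0 = b.b.0\{b} → —b→ v1
  v1 = b.0\{b} → —b→ v2
  v2 = 0\{b} → stopped
Coarsest stable partition (strong bisimilarity classes):
  B0 = {u0, v0}
  B1 = {u1, v1}
  B2 = {u2, v2}
u0 ∈ B0, v0 ∈ B0 → same block

P ~ Q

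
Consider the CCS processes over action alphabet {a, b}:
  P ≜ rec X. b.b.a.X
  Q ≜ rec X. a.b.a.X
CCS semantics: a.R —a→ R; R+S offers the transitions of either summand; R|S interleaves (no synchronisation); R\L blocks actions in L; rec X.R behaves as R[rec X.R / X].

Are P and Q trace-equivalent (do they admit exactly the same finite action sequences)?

NO — witness ⟨b⟩

Reachable graph of P (3 states):
  u0 = rec X. b.b.a.X → =b=> u1
  u1 = b.a.(rec X. b.b.a.X) → =b=> u2
  u2 = a.(rec X. b.b.a.X) → =a=> u0
Reachable graph of Q (3 states):
  v0 = rec X. a.b.a.X → =a=> v1
  v1 = b.a.(rec X. a.b.a.X) → =b=> v2
  v2 = a.(rec X. a.b.a.X) → =a=> v0
Trace ⟨b⟩ through P, begin at {u0}:
  step 1 (b): {u1}
  — P admits the full trace.
Trace ⟨b⟩ through Q, begin at {v0}:
  step 1 (b): ∅ (Q stuck)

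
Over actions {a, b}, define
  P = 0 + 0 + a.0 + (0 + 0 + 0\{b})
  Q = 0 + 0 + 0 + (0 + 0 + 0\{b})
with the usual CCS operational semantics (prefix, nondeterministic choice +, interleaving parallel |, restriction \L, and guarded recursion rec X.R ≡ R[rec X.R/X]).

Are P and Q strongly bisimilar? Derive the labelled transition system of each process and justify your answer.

NO

LTS(P): 2 reachable states
  p0 = 0 + 0 + a.0 + (0 + 0 + 0\{b}) ⊢ -a-> p1
  p1 = 0 ⊢ deadlocked
LTS(Q): 1 reachable states
  q0 = 0 + 0 + 0 + (0 + 0 + 0\{b}) ⊢ deadlocked
Coarsest stable partition (strong bisimilarity classes):
  B0 = {p0}
  B1 = {p1, q0}
p0 ∈ B0, q0 ∈ B1 → different blocks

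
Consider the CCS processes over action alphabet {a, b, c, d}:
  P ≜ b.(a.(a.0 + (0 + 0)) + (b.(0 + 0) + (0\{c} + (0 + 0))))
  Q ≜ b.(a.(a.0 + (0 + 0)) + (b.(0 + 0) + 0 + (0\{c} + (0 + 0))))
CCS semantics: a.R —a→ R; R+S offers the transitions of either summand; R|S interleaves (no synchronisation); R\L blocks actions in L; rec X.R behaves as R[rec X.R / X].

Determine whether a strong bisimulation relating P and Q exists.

P ~ Q

P's transition system — 5 states:
  p0 = b.(a.(a.0 + (0 + 0)) + (b.(0 + 0) + (0\{c} + (0 + 0)))) → —b→ p1
  p1 = a.(a.0 + (0 + 0)) + (b.(0 + 0) + (0\{c} + (0 + 0))) → —a→ p2, —b→ p3
  p2 = a.0 + (0 + 0) → —a→ p4
  p3 = 0 + 0 → (no moves)
  p4 = 0 → (no moves)
Q's transition system — 5 states:
  q0 = b.(a.(a.0 + (0 + 0)) + (b.(0 + 0) + 0 + (0\{c} + (0 + 0)))) → —b→ q1
  q1 = a.(a.0 + (0 + 0)) + (b.(0 + 0) + 0 + (0\{c} + (0 + 0))) → —a→ q2, —b→ q3
  q2 = a.0 + (0 + 0) → —a→ q4
  q3 = 0 + 0 → (no moves)
  q4 = 0 → (no moves)
Bisimilarity quotient blocks:
  B0 = {p0, q0}
  B1 = {p1, q1}
  B2 = {p2, q2}
  B3 = {p3, p4, q3, q4}
p0 ∈ B0, q0 ∈ B0 → same block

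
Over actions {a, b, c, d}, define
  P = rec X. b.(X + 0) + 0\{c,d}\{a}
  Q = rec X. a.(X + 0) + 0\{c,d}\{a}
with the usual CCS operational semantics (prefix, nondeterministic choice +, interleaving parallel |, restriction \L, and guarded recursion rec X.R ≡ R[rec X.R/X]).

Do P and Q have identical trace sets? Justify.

traces(P) ≠ traces(Q) — witness ⟨b⟩

Reachable graph of P (2 states):
  m0 = rec X. b.(X + 0) + 0\{c,d}\{a} | -b-> m1
  m1 = (rec X. b.(X + 0) + 0\{c,d}\{a}) + 0 | -b-> m1
Reachable graph of Q (2 states):
  n0 = rec X. a.(X + 0) + 0\{c,d}\{a} | -a-> n1
  n1 = (rec X. a.(X + 0) + 0\{c,d}\{a}) + 0 | -a-> n1
Trace ⟨b⟩ through P, begin at {m0}:
  step 1 (b): {m1}
  P completes σ.
Trace ⟨b⟩ through Q, begin at {n0}:
  step 1 (b): ∅ (Q stuck)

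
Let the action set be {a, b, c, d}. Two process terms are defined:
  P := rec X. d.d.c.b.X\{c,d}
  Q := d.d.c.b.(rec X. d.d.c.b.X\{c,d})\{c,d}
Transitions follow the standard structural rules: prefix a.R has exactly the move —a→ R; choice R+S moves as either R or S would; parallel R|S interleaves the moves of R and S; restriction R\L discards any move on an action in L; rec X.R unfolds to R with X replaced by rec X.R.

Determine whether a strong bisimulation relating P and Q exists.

Reachable graph of P (5 states):
  m0 = rec X. d.d.c.b.X\{c,d} ⊢ —d→ m1
  m1 = d.c.b.(rec X. d.d.c.b.X\{c,d})\{c,d} ⊢ —d→ m2
  m2 = c.b.(rec X. d.d.c.b.X\{c,d})\{c,d} ⊢ —c→ m3
  m3 = b.(rec X. d.d.c.b.X\{c,d})\{c,d} ⊢ —b→ m4
  m4 = (rec X. d.d.c.b.X\{c,d})\{c,d} ⊢ stopped
Reachable graph of Q (5 states):
  n0 = d.d.c.b.(rec X. d.d.c.b.X\{c,d})\{c,d} ⊢ —d→ n1
  n1 = d.c.b.(rec X. d.d.c.b.X\{c,d})\{c,d} ⊢ —d→ n2
  n2 = c.b.(rec X. d.d.c.b.X\{c,d})\{c,d} ⊢ —c→ n3
  n3 = b.(rec X. d.d.c.b.X\{c,d})\{c,d} ⊢ —b→ n4
  n4 = (rec X. d.d.c.b.X\{c,d})\{c,d} ⊢ stopped
Coarsest stable partition (strong bisimilarity classes):
  B0 = {m0, n0}
  B1 = {m1, n1}
  B2 = {m2, n2}
  B3 = {m3, n3}
  B4 = {m4, n4}
m0 ∈ B0, n0 ∈ B0 → same block

P ~ Q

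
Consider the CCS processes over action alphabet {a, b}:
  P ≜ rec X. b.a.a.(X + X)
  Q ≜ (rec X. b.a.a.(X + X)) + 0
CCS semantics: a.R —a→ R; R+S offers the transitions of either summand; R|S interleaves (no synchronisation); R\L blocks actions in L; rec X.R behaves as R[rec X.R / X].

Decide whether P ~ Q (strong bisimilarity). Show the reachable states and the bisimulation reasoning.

bisimilar

Reachable graph of P (4 states):
  m0 = rec X. b.a.a.(X + X) → ··b··> m1
  m1 = a.a.((rec X. b.a.a.(X + X)) + (rec X. b.a.a.(X + X))) → ··a··> m2
  m2 = a.((rec X. b.a.a.(X + X)) + (rec X. b.a.a.(X + X))) → ··a··> m3
  m3 = (rec X. b.a.a.(X + X)) + (rec X. b.a.a.(X + X)) → ··b··> m1
Reachable graph of Q (4 states):
  n0 = (rec X. b.a.a.(X + X)) + 0 → ··b··> n1
  n1 = a.a.((rec X. b.a.a.(X + X)) + (rec X. b.a.a.(X + X))) → ··a··> n2
  n2 = a.((rec X. b.a.a.(X + X)) + (rec X. b.a.a.(X + X))) → ··a··> n3
  n3 = (rec X. b.a.a.(X + X)) + (rec X. b.a.a.(X + X)) → ··b··> n1
Coarsest stable partition (strong bisimilarity classes):
  B0 = {m0, m3, n0, n3}
  B1 = {m1, n1}
  B2 = {m2, n2}
m0 ∈ B0, n0 ∈ B0 → same block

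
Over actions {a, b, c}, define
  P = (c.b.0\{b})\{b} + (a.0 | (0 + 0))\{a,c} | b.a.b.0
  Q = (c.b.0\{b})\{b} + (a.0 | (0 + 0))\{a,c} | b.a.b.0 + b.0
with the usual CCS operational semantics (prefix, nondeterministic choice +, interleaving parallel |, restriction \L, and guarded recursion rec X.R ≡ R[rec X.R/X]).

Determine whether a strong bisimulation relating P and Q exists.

not bisimilar

Reachable graph of P (5 states):
  m0 = (c.b.0\{b})\{b} + (a.0 | (0 + 0))\{a,c} | b.a.b.0 ⊢ =b=> m1, =c=> m2
  m1 = (a.0 | (0 + 0))\{a,c} | a.b.0 ⊢ =a=> m3
  m2 = (b.0\{b})\{b} ⊢ deadlocked
  m3 = (a.0 | (0 + 0))\{a,c} | b.0 ⊢ =b=> m4
  m4 = (a.0 | (0 + 0))\{a,c} | 0 ⊢ deadlocked
Reachable graph of Q (6 states):
  n0 = (c.b.0\{b})\{b} + (a.0 | (0 + 0))\{a,c} | b.a.b.0 + b.0 ⊢ =b=> n1, =b=> n2, =c=> n3
  n1 = (a.0 | (0 + 0))\{a,c} | a.b.0 ⊢ =a=> n4
  n2 = 0 ⊢ deadlocked
  n3 = (b.0\{b})\{b} ⊢ deadlocked
  n4 = (a.0 | (0 + 0))\{a,c} | b.0 ⊢ =b=> n5
  n5 = (a.0 | (0 + 0))\{a,c} | 0 ⊢ deadlocked
Bisimilarity quotient blocks:
  B0 = {m0}
  B1 = {m2, m4, n2, n3, n5}
  B2 = {m1, n1}
  B3 = {m3, n4}
  B4 = {n0}
m0 ∈ B0, n0 ∈ B4 → different blocks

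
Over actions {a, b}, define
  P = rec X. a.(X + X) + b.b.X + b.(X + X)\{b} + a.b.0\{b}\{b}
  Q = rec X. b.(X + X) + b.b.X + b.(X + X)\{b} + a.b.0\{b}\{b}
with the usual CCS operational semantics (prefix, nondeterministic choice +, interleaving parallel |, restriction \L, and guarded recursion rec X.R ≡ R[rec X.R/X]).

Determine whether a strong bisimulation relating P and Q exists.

not bisimilar

Reachable graph of P (7 states):
  p0 = rec X. a.(X + X) + b.b.X + b.(X + X)\{b} + a.b.0\{b}\{b} ⊢ -a-> p1, -a-> p2, -b-> p3, -b-> p4
  p1 = (rec X. a.(X + X) + b.b.X + b.(X + X)\{b} + a.b.0\{b}\{b}) + (rec X. a.(X + X) + b.b.X + b.(X + X)\{b} + a.b.0\{b}\{b}) ⊢ -a-> p1, -a-> p2, -b-> p3, -b-> p4
  p2 = b.0\{b}\{b} ⊢ -b-> p5
  p3 = ((rec X. a.(X + X) + b.b.X + b.(X + X)\{b} + a.b.0\{b}\{b}) + (rec X. a.(X + X) + b.b.X + b.(X + X)\{b} + a.b.0\{b}\{b}))\{b} ⊢ -a-> p3, -a-> p6
  p4 = b.(rec X. a.(X + X) + b.b.X + b.(X + X)\{b} + a.b.0\{b}\{b}) ⊢ -b-> p0
  p5 = 0\{b}\{b} ⊢ ∅
  p6 = (b.0\{b}\{b})\{b} ⊢ ∅
Reachable graph of Q (7 states):
  q0 = rec X. b.(X + X) + b.b.X + b.(X + X)\{b} + a.b.0\{b}\{b} ⊢ -a-> q1, -b-> q2, -b-> q3, -b-> q4
  q1 = b.0\{b}\{b} ⊢ -b-> q5
  q2 = ((rec X. b.(X + X) + b.b.X + b.(X + X)\{b} + a.b.0\{b}\{b}) + (rec X. b.(X + X) + b.b.X + b.(X + X)\{b} + a.b.0\{b}\{b}))\{b} ⊢ -a-> q6
  q3 = (rec X. b.(X + X) + b.b.X + b.(X + X)\{b} + a.b.0\{b}\{b}) + (rec X. b.(X + X) + b.b.X + b.(X + X)\{b} + a.b.0\{b}\{b}) ⊢ -a-> q1, -b-> q2, -b-> q3, -b-> q4
  q4 = b.(rec X. b.(X + X) + b.b.X + b.(X + X)\{b} + a.b.0\{b}\{b}) ⊢ -b-> q0
  q5 = 0\{b}\{b} ⊢ ∅
  q6 = (b.0\{b}\{b})\{b} ⊢ ∅
Coarsest stable partition (strong bisimilarity classes):
  B0 = {p0, p1}
  B1 = {p3}
  B2 = {p5, p6, q5, q6}
  B3 = {p2, q1}
  B4 = {p4}
  B5 = {q0, q3}
  B6 = {q4}
  B7 = {q2}
p0 ∈ B0, q0 ∈ B5 → different blocks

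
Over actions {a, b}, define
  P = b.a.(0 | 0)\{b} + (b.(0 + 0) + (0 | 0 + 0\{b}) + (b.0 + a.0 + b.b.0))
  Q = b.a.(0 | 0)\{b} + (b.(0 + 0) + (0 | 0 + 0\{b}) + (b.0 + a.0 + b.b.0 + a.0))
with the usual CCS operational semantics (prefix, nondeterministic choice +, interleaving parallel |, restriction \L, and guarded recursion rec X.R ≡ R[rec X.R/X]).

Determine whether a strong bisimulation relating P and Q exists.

Reachable graph of P (6 states):
  m0 = b.a.(0 | 0)\{b} + (b.(0 + 0) + (0 | 0 + 0\{b}) + (b.0 + a.0 + b.b.0)) | -a-> m1, -b-> m1, -b-> m2, -b-> m3, -b-> m4
  m1 = 0 | stopped
  m2 = 0 + 0 | stopped
  m3 = a.(0 | 0)\{b} | -a-> m5
  m4 = b.0 | -b-> m1
  m5 = (0 | 0)\{b} | stopped
Reachable graph of Q (6 states):
  n0 = b.a.(0 | 0)\{b} + (b.(0 + 0) + (0 | 0 + 0\{b}) + (b.0 + a.0 + b.b.0 + a.0)) | -a-> n1, -b-> n1, -b-> n2, -b-> n3, -b-> n4
  n1 = 0 | stopped
  n2 = 0 + 0 | stopped
  n3 = a.(0 | 0)\{b} | -a-> n5
  n4 = b.0 | -b-> n1
  n5 = (0 | 0)\{b} | stopped
Partition-refinement fixed point:
  B0 = {m0, n0}
  B1 = {m1, m2, m5, n1, n2, n5}
  B2 = {m4, n4}
  B3 = {m3, n3}
m0 ∈ B0, n0 ∈ B0 → same block

P ~ Q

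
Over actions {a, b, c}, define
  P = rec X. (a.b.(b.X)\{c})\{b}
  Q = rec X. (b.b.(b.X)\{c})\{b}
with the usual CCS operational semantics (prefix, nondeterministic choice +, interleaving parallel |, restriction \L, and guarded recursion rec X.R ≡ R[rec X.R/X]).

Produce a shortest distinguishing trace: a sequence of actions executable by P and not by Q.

a

P's transition system — 2 states:
  p0 = rec X. (a.b.(b.X)\{c})\{b} ⊢ --a--▸ p1
  p1 = (b.(b.(rec X. (a.b.(b.X)\{c})\{b}))\{c})\{b} ⊢ deadlocked
Q's transition system — 1 states:
  q0 = rec X. (b.b.(b.X)\{c})\{b} ⊢ deadlocked
Run σ = ⟨a⟩ on P: start {p0}
  after a @ step 1: {p1}
  ✓ P
Run σ = ⟨a⟩ on Q: start {q0}
  after a @ step 1: ∅ (Q stuck)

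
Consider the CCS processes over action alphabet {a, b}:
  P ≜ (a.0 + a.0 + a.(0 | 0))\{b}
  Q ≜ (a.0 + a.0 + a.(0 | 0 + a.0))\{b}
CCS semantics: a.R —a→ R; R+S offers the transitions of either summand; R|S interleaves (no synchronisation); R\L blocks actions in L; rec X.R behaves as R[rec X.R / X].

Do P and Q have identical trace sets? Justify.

trace-distinct — witness ⟨aa⟩

P's transition system — 3 states:
  m0 = (a.0 + a.0 + a.(0 | 0))\{b} → ··a··> m1, ··a··> m2
  m1 = (0 | 0)\{b} → ·
  m2 = 0\{b} → ·
Q's transition system — 3 states:
  n0 = (a.0 + a.0 + a.(0 | 0 + a.0))\{b} → ··a··> n1, ··a··> n2
  n1 = (0 | 0 + a.0)\{b} → ··a··> n2
  n2 = 0\{b} → ·
Run σ = ⟨aa⟩ on Q: start {n0}
  [1] a ⇒ {n1, n2}
  [2] a ⇒ {n2}
  — Q admits the full trace.
Run σ = ⟨aa⟩ on P: start {m0}
  [1] a ⇒ {m1, m2}
  [2] a ⇒ ∅  — P cannot continue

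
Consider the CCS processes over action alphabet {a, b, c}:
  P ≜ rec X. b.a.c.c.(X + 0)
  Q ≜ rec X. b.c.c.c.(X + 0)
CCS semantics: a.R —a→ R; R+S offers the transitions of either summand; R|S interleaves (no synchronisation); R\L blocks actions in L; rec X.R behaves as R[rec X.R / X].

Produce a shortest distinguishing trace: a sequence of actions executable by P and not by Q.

LTS(P): 5 reachable states
  p0 = rec X. b.a.c.c.(X + 0) ⊢ ··b··> p1
  p1 = a.c.c.((rec X. b.a.c.c.(X + 0)) + 0) ⊢ ··a··> p2
  p2 = c.c.((rec X. b.a.c.c.(X + 0)) + 0) ⊢ ··c··> p3
  p3 = c.((rec X. b.a.c.c.(X + 0)) + 0) ⊢ ··c··> p4
  p4 = (rec X. b.a.c.c.(X + 0)) + 0 ⊢ ··b··> p1
LTS(Q): 5 reachable states
  q0 = rec X. b.c.c.c.(X + 0) ⊢ ··b··> q1
  q1 = c.c.c.((rec X. b.c.c.c.(X + 0)) + 0) ⊢ ··c··> q2
  q2 = c.c.((rec X. b.c.c.c.(X + 0)) + 0) ⊢ ··c··> q3
  q3 = c.((rec X. b.c.c.c.(X + 0)) + 0) ⊢ ··c··> q4
  q4 = (rec X. b.c.c.c.(X + 0)) + 0 ⊢ ··b··> q1
Trace ⟨ba⟩ through P, begin at {p0}:
  step 1 (b): {p1}
  step 2 (a): {p2}
  — P admits the full trace.
Trace ⟨ba⟩ through Q, begin at {q0}:
  step 1 (b): {q1}
  step 2 (a): no successor for Q

ba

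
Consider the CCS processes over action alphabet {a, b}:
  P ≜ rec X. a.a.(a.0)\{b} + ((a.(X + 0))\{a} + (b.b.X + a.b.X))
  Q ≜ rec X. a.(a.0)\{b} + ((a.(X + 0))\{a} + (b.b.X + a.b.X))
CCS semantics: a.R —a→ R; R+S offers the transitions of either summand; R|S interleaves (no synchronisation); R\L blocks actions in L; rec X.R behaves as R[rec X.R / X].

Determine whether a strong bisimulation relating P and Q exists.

P ≁ Q

LTS(P): 5 reachable states
  s0 = rec X. a.a.(a.0)\{b} + ((a.(X + 0))\{a} + (b.b.X + a.b.X)) ⊢ ··a··> s1, ··a··> s2, ··b··> s2
  s1 = a.(a.0)\{b} ⊢ ··a··> s3
  s2 = b.(rec X. a.a.(a.0)\{b} + ((a.(X + 0))\{a} + (b.b.X + a.b.X))) ⊢ ··b··> s0
  s3 = (a.0)\{b} ⊢ ··a··> s4
  s4 = 0\{b} ⊢ ∅
LTS(Q): 4 reachable states
  t0 = rec X. a.(a.0)\{b} + ((a.(X + 0))\{a} + (b.b.X + a.b.X)) ⊢ ··a··> t1, ··a··> t2, ··b··> t2
  t1 = (a.0)\{b} ⊢ ··a··> t3
  t2 = b.(rec X. a.(a.0)\{b} + ((a.(X + 0))\{a} + (b.b.X + a.b.X))) ⊢ ··b··> t0
  t3 = 0\{b} ⊢ ∅
Partition-refinement fixed point:
  B0 = {s0}
  B1 = {s2}
  B2 = {s1}
  B3 = {s3, t1}
  B4 = {s4, t3}
  B5 = {t0}
  B6 = {t2}
s0 ∈ B0, t0 ∈ B5 → different blocks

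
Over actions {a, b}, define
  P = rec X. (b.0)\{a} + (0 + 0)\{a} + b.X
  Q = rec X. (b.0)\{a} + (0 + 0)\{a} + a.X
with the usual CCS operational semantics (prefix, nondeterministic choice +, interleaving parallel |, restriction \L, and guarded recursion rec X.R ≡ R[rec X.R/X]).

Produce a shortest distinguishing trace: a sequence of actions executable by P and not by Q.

P's transition system — 2 states:
  m0 = rec X. (b.0)\{a} + (0 + 0)\{a} + b.X ⊢ -b-> m0, -b-> m1
  m1 = 0\{a} ⊢ deadlocked
Q's transition system — 2 states:
  n0 = rec X. (b.0)\{a} + (0 + 0)\{a} + a.X ⊢ -a-> n0, -b-> n1
  n1 = 0\{a} ⊢ deadlocked
Run σ = ⟨bb⟩ on P: start {m0}
  after b @ step 1: {m0, m1}
  after b @ step 2: {m0, m1}
  ✓ P
Run σ = ⟨bb⟩ on Q: start {n0}
  after b @ step 1: {n1}
  after b @ step 2: no successor for Q

bb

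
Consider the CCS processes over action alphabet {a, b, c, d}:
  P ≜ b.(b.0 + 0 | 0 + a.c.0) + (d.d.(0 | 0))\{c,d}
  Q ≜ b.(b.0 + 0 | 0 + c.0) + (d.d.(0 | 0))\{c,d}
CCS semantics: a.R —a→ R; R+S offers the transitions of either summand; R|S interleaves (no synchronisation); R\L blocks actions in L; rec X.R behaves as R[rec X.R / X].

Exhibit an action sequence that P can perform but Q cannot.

LTS(P): 4 reachable states
  u0 = b.(b.0 + 0 | 0 + a.c.0) + (d.d.(0 | 0))\{c,d} :: —b→ u1
  u1 = b.0 + 0 | 0 + a.c.0 :: —a→ u2, —b→ u3
  u2 = c.0 :: —c→ u3
  u3 = 0 :: ∅
LTS(Q): 3 reachable states
  v0 = b.(b.0 + 0 | 0 + c.0) + (d.d.(0 | 0))\{c,d} :: —b→ v1
  v1 = b.0 + 0 | 0 + c.0 :: —b→ v2, —c→ v2
  v2 = 0 :: ∅
Executing ba from P (initial set {u0}):
  step 1 (b): {u1}
  step 2 (a): {u2}
  P completes σ.
Executing ba from Q (initial set {v0}):
  step 1 (b): {v1}
  step 2 (a): ∅ (Q stuck)

ba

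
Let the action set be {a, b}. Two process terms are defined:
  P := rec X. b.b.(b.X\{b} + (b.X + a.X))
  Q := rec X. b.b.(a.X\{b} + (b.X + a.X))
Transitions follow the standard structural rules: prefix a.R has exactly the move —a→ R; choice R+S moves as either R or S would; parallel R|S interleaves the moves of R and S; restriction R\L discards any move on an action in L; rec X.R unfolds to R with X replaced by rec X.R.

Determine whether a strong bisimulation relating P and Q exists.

LTS(P): 4 reachable states
  s0 = rec X. b.b.(b.X\{b} + (b.X + a.X)) ⊢ ··b··> s1
  s1 = b.(b.(rec X. b.b.(b.X\{b} + (b.X + a.X)))\{b} + (b.(rec X. b.b.(b.X\{b} + (b.X + a.X))) + a.(rec X. b.b.(b.X\{b} + (b.X + a.X))))) ⊢ ··b··> s2
  s2 = b.(rec X. b.b.(b.X\{b} + (b.X + a.X)))\{b} + (b.(rec X. b.b.(b.X\{b} + (b.X + a.X))) + a.(rec X. b.b.(b.X\{b} + (b.X + a.X)))) ⊢ ··a··> s0, ··b··> s0, ··b··> s3
  s3 = (rec X. b.b.(b.X\{b} + (b.X + a.X)))\{b} ⊢ stopped
LTS(Q): 4 reachable states
  t0 = rec X. b.b.(a.X\{b} + (b.X + a.X)) ⊢ ··b··> t1
  t1 = b.(a.(rec X. b.b.(a.X\{b} + (b.X + a.X)))\{b} + (b.(rec X. b.b.(a.X\{b} + (b.X + a.X))) + a.(rec X. b.b.(a.X\{b} + (b.X + a.X))))) ⊢ ··b··> t2
  t2 = a.(rec X. b.b.(a.X\{b} + (b.X + a.X)))\{b} + (b.(rec X. b.b.(a.X\{b} + (b.X + a.X))) + a.(rec X. b.b.(a.X\{b} + (b.X + a.X)))) ⊢ ··a··> t0, ··a··> t3, ··b··> t0
  t3 = (rec X. b.b.(a.X\{b} + (b.X + a.X)))\{b} ⊢ stopped
Coarsest stable partition (strong bisimilarity classes):
  B0 = {s0}
  B1 = {s1}
  B2 = {s2}
  B3 = {s3, t3}
  B4 = {t0}
  B5 = {t1}
  B6 = {t2}
s0 ∈ B0, t0 ∈ B4 → different blocks

not bisimilar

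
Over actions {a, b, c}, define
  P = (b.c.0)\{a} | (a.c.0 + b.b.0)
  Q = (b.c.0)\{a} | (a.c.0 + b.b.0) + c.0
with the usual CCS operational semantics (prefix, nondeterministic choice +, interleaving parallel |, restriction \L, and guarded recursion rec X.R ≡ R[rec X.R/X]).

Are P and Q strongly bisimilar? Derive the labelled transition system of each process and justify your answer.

not bisimilar

Reachable graph of P (12 states):
  u0 = (b.c.0)\{a} | (a.c.0 + b.b.0) | ··a··> u1, ··b··> u2, ··b··> u3
  u1 = (b.c.0)\{a} | c.0 | ··b··> u4, ··c··> u5
  u2 = (b.c.0)\{a} | b.0 | ··b··> u5, ··b··> u6
  u3 = (c.0)\{a} | (a.c.0 + b.b.0) | ··a··> u4, ··b··> u6, ··c··> u7
  u4 = (c.0)\{a} | c.0 | ··c··> u8, ··c··> u9
  u5 = (b.c.0)\{a} | 0 | ··b··> u8
  u6 = (c.0)\{a} | b.0 | ··b··> u8, ··c··> u10
  u7 = 0\{a} | (a.c.0 + b.b.0) | ··a··> u9, ··b··> u10
  u8 = (c.0)\{a} | 0 | ··c··> u11
  u9 = 0\{a} | c.0 | ··c··> u11
  u10 = 0\{a} | b.0 | ··b··> u11
  u11 = 0\{a} | 0 | deadlocked
Reachable graph of Q (13 states):
  v0 = (b.c.0)\{a} | (a.c.0 + b.b.0) + c.0 | ··a··> v1, ··b··> v2, ··b··> v3, ··c··> v4
  v1 = (b.c.0)\{a} | c.0 | ··b··> v5, ··c··> v6
  v2 = (b.c.0)\{a} | b.0 | ··b··> v6, ··b··> v7
  v3 = (c.0)\{a} | (a.c.0 + b.b.0) | ··a··> v5, ··b··> v7, ··c··> v8
  v4 = 0 | deadlocked
  v5 = (c.0)\{a} | c.0 | ··c··> v10, ··c··> v9
  v6 = (b.c.0)\{a} | 0 | ··b··> v9
  v7 = (c.0)\{a} | b.0 | ··b··> v9, ··c··> v11
  v8 = 0\{a} | (a.c.0 + b.b.0) | ··a··> v10, ··b··> v11
  v9 = (c.0)\{a} | 0 | ··c··> v12
  v10 = 0\{a} | c.0 | ··c··> v12
  v11 = 0\{a} | b.0 | ··b··> v12
  v12 = 0\{a} | 0 | deadlocked
Bisimilarity quotient blocks:
  B0 = {u0}
  B1 = {u3, v3}
  B2 = {u7, v8}
  B3 = {u8, u9, v10, v9}
  B4 = {u11, v12, v4}
  B5 = {u10, v11}
  B6 = {u4, v5}
  B7 = {u6, v7}
  B8 = {u2, v2}
  B9 = {u5, v6}
  B10 = {u1, v1}
  B11 = {v0}
u0 ∈ B0, v0 ∈ B11 → different blocks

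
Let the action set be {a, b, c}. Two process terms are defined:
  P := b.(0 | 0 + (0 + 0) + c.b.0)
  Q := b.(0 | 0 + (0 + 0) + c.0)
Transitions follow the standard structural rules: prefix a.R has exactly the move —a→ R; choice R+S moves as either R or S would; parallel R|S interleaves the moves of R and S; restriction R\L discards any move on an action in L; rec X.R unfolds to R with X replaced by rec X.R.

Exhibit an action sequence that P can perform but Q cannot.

bcb

Reachable graph of P (4 states):
  u0 = b.(0 | 0 + (0 + 0) + c.b.0) :: —b→ u1
  u1 = 0 | 0 + (0 + 0) + c.b.0 :: —c→ u2
  u2 = b.0 :: —b→ u3
  u3 = 0 :: ∅
Reachable graph of Q (3 states):
  v0 = b.(0 | 0 + (0 + 0) + c.0) :: —b→ v1
  v1 = 0 | 0 + (0 + 0) + c.0 :: —c→ v2
  v2 = 0 :: ∅
Executing bcb from P (initial set {u0}):
  [1] b ⇒ {u1}
  [2] c ⇒ {u2}
  [3] b ⇒ {u3}
  ✓ P
Executing bcb from Q (initial set {v0}):
  [1] b ⇒ {v1}
  [2] c ⇒ {v2}
  [3] b ⇒ ∅  — Q cannot continue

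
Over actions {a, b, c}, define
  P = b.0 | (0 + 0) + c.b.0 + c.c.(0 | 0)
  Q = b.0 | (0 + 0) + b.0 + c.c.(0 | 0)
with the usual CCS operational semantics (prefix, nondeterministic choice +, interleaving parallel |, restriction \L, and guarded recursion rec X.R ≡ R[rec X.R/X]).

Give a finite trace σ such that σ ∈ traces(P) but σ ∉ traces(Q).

P's transition system — 6 states:
  p0 = b.0 | (0 + 0) + c.b.0 + c.c.(0 | 0) has moves ··b··> p1, ··c··> p2, ··c··> p3
  p1 = 0 | (0 + 0) has moves stopped
  p2 = b.0 has moves ··b··> p4
  p3 = c.(0 | 0) has moves ··c··> p5
  p4 = 0 has moves stopped
  p5 = 0 | 0 has moves stopped
Q's transition system — 5 states:
  q0 = b.0 | (0 + 0) + b.0 + c.c.(0 | 0) has moves ··b··> q1, ··b··> q2, ··c··> q3
  q1 = 0 has moves stopped
  q2 = 0 | (0 + 0) has moves stopped
  q3 = c.(0 | 0) has moves ··c··> q4
  q4 = 0 | 0 has moves stopped
Run σ = ⟨cb⟩ on P: start {p0}
  after c @ step 1: {p2, p3}
  after b @ step 2: {p4}
  ✓ P
Run σ = ⟨cb⟩ on Q: start {q0}
  after c @ step 1: {q3}
  after b @ step 2: no successor for Q

cb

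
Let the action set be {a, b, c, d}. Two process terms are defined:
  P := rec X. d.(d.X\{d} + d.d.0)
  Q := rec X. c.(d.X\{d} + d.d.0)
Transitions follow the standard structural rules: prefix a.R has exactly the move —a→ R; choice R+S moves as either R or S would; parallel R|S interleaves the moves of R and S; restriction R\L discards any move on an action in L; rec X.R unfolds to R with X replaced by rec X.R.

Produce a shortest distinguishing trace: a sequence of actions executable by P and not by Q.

LTS(P): 5 reachable states
  s0 = rec X. d.(d.X\{d} + d.d.0) → --d--▸ s1
  s1 = d.(rec X. d.(d.X\{d} + d.d.0))\{d} + d.d.0 → --d--▸ s2, --d--▸ s3
  s2 = (rec X. d.(d.X\{d} + d.d.0))\{d} → (no moves)
  s3 = d.0 → --d--▸ s4
  s4 = 0 → (no moves)
LTS(Q): 6 reachable states
  t0 = rec X. c.(d.X\{d} + d.d.0) → --c--▸ t1
  t1 = d.(rec X. c.(d.X\{d} + d.d.0))\{d} + d.d.0 → --d--▸ t2, --d--▸ t3
  t2 = (rec X. c.(d.X\{d} + d.d.0))\{d} → --c--▸ t4
  t3 = d.0 → --d--▸ t5
  t4 = (d.(rec X. c.(d.X\{d} + d.d.0))\{d} + d.d.0)\{d} → (no moves)
  t5 = 0 → (no moves)
Run σ = ⟨d⟩ on P: start {s0}
  after d @ step 1: {s1}
  — P admits the full trace.
Run σ = ⟨d⟩ on Q: start {t0}
  after d @ step 1: ∅  — Q cannot continue

d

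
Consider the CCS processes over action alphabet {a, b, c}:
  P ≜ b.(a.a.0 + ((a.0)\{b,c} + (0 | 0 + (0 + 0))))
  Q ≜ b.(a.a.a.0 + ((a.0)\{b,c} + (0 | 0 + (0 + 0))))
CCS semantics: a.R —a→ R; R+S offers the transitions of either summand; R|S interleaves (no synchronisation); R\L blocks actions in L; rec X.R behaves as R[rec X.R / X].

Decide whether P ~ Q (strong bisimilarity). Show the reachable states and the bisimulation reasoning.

not bisimilar

P's transition system — 5 states:
  p0 = b.(a.a.0 + ((a.0)\{b,c} + (0 | 0 + (0 + 0)))) → --b--▸ p1
  p1 = a.a.0 + ((a.0)\{b,c} + (0 | 0 + (0 + 0))) → --a--▸ p2, --a--▸ p3
  p2 = 0\{b,c} → ·
  p3 = a.0 → --a--▸ p4
  p4 = 0 → ·
Q's transition system — 6 states:
  q0 = b.(a.a.a.0 + ((a.0)\{b,c} + (0 | 0 + (0 + 0)))) → --b--▸ q1
  q1 = a.a.a.0 + ((a.0)\{b,c} + (0 | 0 + (0 + 0))) → --a--▸ q2, --a--▸ q3
  q2 = 0\{b,c} → ·
  q3 = a.a.0 → --a--▸ q4
  q4 = a.0 → --a--▸ q5
  q5 = 0 → ·
Partition-refinement fixed point:
  B0 = {p0}
  B1 = {p1}
  B2 = {p2, p4, q2, q5}
  B3 = {p3, q4}
  B4 = {q0}
  B5 = {q1}
  B6 = {q3}
p0 ∈ B0, q0 ∈ B4 → different blocks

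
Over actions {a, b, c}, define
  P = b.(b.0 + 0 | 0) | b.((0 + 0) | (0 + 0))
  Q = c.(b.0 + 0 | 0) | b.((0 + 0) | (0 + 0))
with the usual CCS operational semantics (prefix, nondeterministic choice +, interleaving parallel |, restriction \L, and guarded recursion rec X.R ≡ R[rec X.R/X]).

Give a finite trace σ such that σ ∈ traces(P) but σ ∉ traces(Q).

LTS(P): 6 reachable states
  p0 = b.(b.0 + 0 | 0) | b.((0 + 0) | (0 + 0)) → ··b··> p1, ··b··> p2
  p1 = (b.0 + 0 | 0) | b.((0 + 0) | (0 + 0)) → ··b··> p3, ··b··> p4
  p2 = b.(b.0 + 0 | 0) | ((0 + 0) | (0 + 0)) → ··b··> p3
  p3 = (b.0 + 0 | 0) | ((0 + 0) | (0 + 0)) → ··b··> p5
  p4 = 0 | b.((0 + 0) | (0 + 0)) → ··b··> p5
  p5 = 0 | ((0 + 0) | (0 + 0)) → stopped
LTS(Q): 6 reachable states
  q0 = c.(b.0 + 0 | 0) | b.((0 + 0) | (0 + 0)) → ··b··> q1, ··c··> q2
  q1 = c.(b.0 + 0 | 0) | ((0 + 0) | (0 + 0)) → ··c··> q3
  q2 = (b.0 + 0 | 0) | b.((0 + 0) | (0 + 0)) → ··b··> q3, ··b··> q4
  q3 = (b.0 + 0 | 0) | ((0 + 0) | (0 + 0)) → ··b··> q5
  q4 = 0 | b.((0 + 0) | (0 + 0)) → ··b··> q5
  q5 = 0 | ((0 + 0) | (0 + 0)) → stopped
Run σ = ⟨bb⟩ on P: start {p0}
  step 1 (b): {p1, p2}
  step 2 (b): {p3, p4}
  P completes σ.
Run σ = ⟨bb⟩ on Q: start {q0}
  step 1 (b): {q1}
  step 2 (b): ∅  — Q cannot continue

bb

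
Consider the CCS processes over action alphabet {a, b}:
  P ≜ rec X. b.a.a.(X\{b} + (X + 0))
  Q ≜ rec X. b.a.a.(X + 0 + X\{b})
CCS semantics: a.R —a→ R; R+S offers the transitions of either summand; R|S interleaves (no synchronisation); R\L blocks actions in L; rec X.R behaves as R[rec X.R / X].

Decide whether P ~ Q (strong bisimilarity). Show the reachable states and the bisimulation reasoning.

YES

P's transition system — 4 states:
  p0 = rec X. b.a.a.(X\{b} + (X + 0)) | --b--▸ p1
  p1 = a.a.((rec X. b.a.a.(X\{b} + (X + 0)))\{b} + ((rec X. b.a.a.(X\{b} + (X + 0))) + 0)) | --a--▸ p2
  p2 = a.((rec X. b.a.a.(X\{b} + (X + 0)))\{b} + ((rec X. b.a.a.(X\{b} + (X + 0))) + 0)) | --a--▸ p3
  p3 = (rec X. b.a.a.(X\{b} + (X + 0)))\{b} + ((rec X. b.a.a.(X\{b} + (X + 0))) + 0) | --b--▸ p1
Q's transition system — 4 states:
  q0 = rec X. b.a.a.(X + 0 + X\{b}) | --b--▸ q1
  q1 = a.a.((rec X. b.a.a.(X + 0 + X\{b})) + 0 + (rec X. b.a.a.(X + 0 + X\{b}))\{b}) | --a--▸ q2
  q2 = a.((rec X. b.a.a.(X + 0 + X\{b})) + 0 + (rec X. b.a.a.(X + 0 + X\{b}))\{b}) | --a--▸ q3
  q3 = (rec X. b.a.a.(X + 0 + X\{b})) + 0 + (rec X. b.a.a.(X + 0 + X\{b}))\{b} | --b--▸ q1
Coarsest stable partition (strong bisimilarity classes):
  B0 = {p0, p3, q0, q3}
  B1 = {p1, q1}
  B2 = {p2, q2}
p0 ∈ B0, q0 ∈ B0 → same block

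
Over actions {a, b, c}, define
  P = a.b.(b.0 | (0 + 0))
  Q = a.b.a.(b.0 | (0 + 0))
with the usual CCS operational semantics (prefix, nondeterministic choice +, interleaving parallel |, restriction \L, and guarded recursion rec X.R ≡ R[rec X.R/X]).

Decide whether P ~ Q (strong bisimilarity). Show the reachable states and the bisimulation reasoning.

Reachable graph of P (4 states):
  p0 = a.b.(b.0 | (0 + 0)) :: =a=> p1
  p1 = b.(b.0 | (0 + 0)) :: =b=> p2
  p2 = b.0 | (0 + 0) :: =b=> p3
  p3 = 0 | (0 + 0) :: ·
Reachable graph of Q (5 states):
  q0 = a.b.a.(b.0 | (0 + 0)) :: =a=> q1
  q1 = b.a.(b.0 | (0 + 0)) :: =b=> q2
  q2 = a.(b.0 | (0 + 0)) :: =a=> q3
  q3 = b.0 | (0 + 0) :: =b=> q4
  q4 = 0 | (0 + 0) :: ·
Partition-refinement fixed point:
  B0 = {p0}
  B1 = {p1}
  B2 = {p2, q3}
  B3 = {p3, q4}
  B4 = {q0}
  B5 = {q1}
  B6 = {q2}
p0 ∈ B0, q0 ∈ B4 → different blocks

not bisimilar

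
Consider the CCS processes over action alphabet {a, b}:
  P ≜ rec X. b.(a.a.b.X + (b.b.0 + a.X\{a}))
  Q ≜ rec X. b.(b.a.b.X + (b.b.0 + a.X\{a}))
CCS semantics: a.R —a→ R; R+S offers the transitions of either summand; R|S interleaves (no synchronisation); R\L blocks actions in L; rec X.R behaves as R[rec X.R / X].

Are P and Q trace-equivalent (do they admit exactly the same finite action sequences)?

traces(P) ≠ traces(Q) — witness ⟨baa⟩

Reachable graph of P (10 states):
  m0 = rec X. b.(a.a.b.X + (b.b.0 + a.X\{a})) ⊢ --b--▸ m1
  m1 = a.a.b.(rec X. b.(a.a.b.X + (b.b.0 + a.X\{a}))) + (b.b.0 + a.(rec X. b.(a.a.b.X + (b.b.0 + a.X\{a})))\{a}) ⊢ --a--▸ m2, --a--▸ m3, --b--▸ m4
  m2 = (rec X. b.(a.a.b.X + (b.b.0 + a.X\{a})))\{a} ⊢ --b--▸ m5
  m3 = a.b.(rec X. b.(a.a.b.X + (b.b.0 + a.X\{a}))) ⊢ --a--▸ m6
  m4 = b.0 ⊢ --b--▸ m7
  m5 = (a.a.b.(rec X. b.(a.a.b.X + (b.b.0 + a.X\{a}))) + (b.b.0 + a.(rec X. b.(a.a.b.X + (b.b.0 + a.X\{a})))\{a}))\{a} ⊢ --b--▸ m8
  m6 = b.(rec X. b.(a.a.b.X + (b.b.0 + a.X\{a}))) ⊢ --b--▸ m0
  m7 = 0 ⊢ stopped
  m8 = (b.0)\{a} ⊢ --b--▸ m9
  m9 = 0\{a} ⊢ stopped
Reachable graph of Q (11 states):
  n0 = rec X. b.(b.a.b.X + (b.b.0 + a.X\{a})) ⊢ --b--▸ n1
  n1 = b.a.b.(rec X. b.(b.a.b.X + (b.b.0 + a.X\{a}))) + (b.b.0 + a.(rec X. b.(b.a.b.X + (b.b.0 + a.X\{a})))\{a}) ⊢ --a--▸ n2, --b--▸ n3, --b--▸ n4
  n2 = (rec X. b.(b.a.b.X + (b.b.0 + a.X\{a})))\{a} ⊢ --b--▸ n5
  n3 = a.b.(rec X. b.(b.a.b.X + (b.b.0 + a.X\{a}))) ⊢ --a--▸ n6
  n4 = b.0 ⊢ --b--▸ n7
  n5 = (b.a.b.(rec X. b.(b.a.b.X + (b.b.0 + a.X\{a}))) + (b.b.0 + a.(rec X. b.(b.a.b.X + (b.b.0 + a.X\{a})))\{a}))\{a} ⊢ --b--▸ n8, --b--▸ n9
  n6 = b.(rec X. b.(b.a.b.X + (b.b.0 + a.X\{a}))) ⊢ --b--▸ n0
  n7 = 0 ⊢ stopped
  n8 = (a.b.(rec X. b.(b.a.b.X + (b.b.0 + a.X\{a}))))\{a} ⊢ stopped
  n9 = (b.0)\{a} ⊢ --b--▸ n10
  n10 = 0\{a} ⊢ stopped
Executing baa from P (initial set {m0}):
  after b @ step 1: {m1}
  after a @ step 2: {m2, m3}
  after a @ step 3: {m6}
  P completes σ.
Executing baa from Q (initial set {n0}):
  after b @ step 1: {n1}
  after a @ step 2: {n2}
  after a @ step 3: ∅ (Q stuck)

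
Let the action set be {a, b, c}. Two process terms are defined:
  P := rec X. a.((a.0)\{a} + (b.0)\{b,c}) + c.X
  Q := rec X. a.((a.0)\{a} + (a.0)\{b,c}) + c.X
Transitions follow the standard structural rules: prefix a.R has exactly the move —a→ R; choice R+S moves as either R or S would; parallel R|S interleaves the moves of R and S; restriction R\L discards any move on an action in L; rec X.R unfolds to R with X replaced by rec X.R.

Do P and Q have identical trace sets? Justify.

LTS(P): 2 reachable states
  m0 = rec X. a.((a.0)\{a} + (b.0)\{b,c}) + c.X has moves --a--▸ m1, --c--▸ m0
  m1 = (a.0)\{a} + (b.0)\{b,c} has moves deadlocked
LTS(Q): 3 reachable states
  n0 = rec X. a.((a.0)\{a} + (a.0)\{b,c}) + c.X has moves --a--▸ n1, --c--▸ n0
  n1 = (a.0)\{a} + (a.0)\{b,c} has moves --a--▸ n2
  n2 = 0\{b,c} has moves deadlocked
Run σ = ⟨aa⟩ on Q: start {n0}
  [1] a ⇒ {n1}
  [2] a ⇒ {n2}
  Q completes σ.
Run σ = ⟨aa⟩ on P: start {m0}
  [1] a ⇒ {m1}
  [2] a ⇒ ∅ (P stuck)

traces(P) ≠ traces(Q) — witness ⟨aa⟩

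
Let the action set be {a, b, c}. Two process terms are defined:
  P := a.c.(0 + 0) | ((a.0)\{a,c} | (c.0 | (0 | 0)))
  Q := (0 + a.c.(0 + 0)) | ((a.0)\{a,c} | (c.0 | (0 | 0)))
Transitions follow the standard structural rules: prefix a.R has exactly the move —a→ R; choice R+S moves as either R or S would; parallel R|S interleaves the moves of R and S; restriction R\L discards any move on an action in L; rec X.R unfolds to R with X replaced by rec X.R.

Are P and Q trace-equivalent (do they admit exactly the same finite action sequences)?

P's transition system — 6 states:
  p0 = a.c.(0 + 0) | ((a.0)\{a,c} | (c.0 | (0 | 0))) ⊢ —a→ p1, —c→ p2
  p1 = c.(0 + 0) | ((a.0)\{a,c} | (c.0 | (0 | 0))) ⊢ —c→ p3, —c→ p4
  p2 = a.c.(0 + 0) | ((a.0)\{a,c} | (0 | (0 | 0))) ⊢ —a→ p4
  p3 = (0 + 0) | ((a.0)\{a,c} | (c.0 | (0 | 0))) ⊢ —c→ p5
  p4 = c.(0 + 0) | ((a.0)\{a,c} | (0 | (0 | 0))) ⊢ —c→ p5
  p5 = (0 + 0) | ((a.0)\{a,c} | (0 | (0 | 0))) ⊢ ·
Q's transition system — 6 states:
  q0 = (0 + a.c.(0 + 0)) | ((a.0)\{a,c} | (c.0 | (0 | 0))) ⊢ —a→ q1, —c→ q2
  q1 = c.(0 + 0) | ((a.0)\{a,c} | (c.0 | (0 | 0))) ⊢ —c→ q3, —c→ q4
  q2 = (0 + a.c.(0 + 0)) | ((a.0)\{a,c} | (0 | (0 | 0))) ⊢ —a→ q4
  q3 = (0 + 0) | ((a.0)\{a,c} | (c.0 | (0 | 0))) ⊢ —c→ q5
  q4 = c.(0 + 0) | ((a.0)\{a,c} | (0 | (0 | 0))) ⊢ —c→ q5
  q5 = (0 + 0) | ((a.0)\{a,c} | (0 | (0 | 0))) ⊢ ·
Bisimilarity quotient blocks:
  B0 = {p0, q0}
  B1 = {p2, q2}
  B2 = {p3, p4, q3, q4}
  B3 = {p5, q5}
  B4 = {p1, q1}
p0 ∈ B0, q0 ∈ B0 → same block
Bisimilar ⇒ trace-equivalent.

traces(P) = traces(Q)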